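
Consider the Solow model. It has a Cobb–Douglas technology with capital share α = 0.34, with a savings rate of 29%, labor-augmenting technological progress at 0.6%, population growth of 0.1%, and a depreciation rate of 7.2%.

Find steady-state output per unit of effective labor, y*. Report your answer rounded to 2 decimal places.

In steady state, investment equals break-even investment: s·k^α = (n + g + δ)·k.
Dividing both sides by k: k^(1−α) = s / (n + g + δ).
k^0.66 = 0.29 / (0.001 + 0.006 + 0.072) = 0.29 / 0.079 = 3.6709
k* = 3.6709^(1/0.66) ≈ 7.1733
y* = (k*)^α = 7.1733^0.34 ≈ 1.9541

y* ≈ 1.95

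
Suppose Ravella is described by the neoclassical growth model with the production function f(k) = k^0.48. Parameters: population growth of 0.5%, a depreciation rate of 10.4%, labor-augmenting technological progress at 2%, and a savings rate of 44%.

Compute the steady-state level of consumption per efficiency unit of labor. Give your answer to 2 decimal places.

c* ≈ 1.74

In steady state, investment equals break-even investment: s·k^α = (n + g + δ)·k.
Rearranging, k^(1−α) = s / (n + g + δ).
k^0.52 = 0.44 / (0.005 + 0.020 + 0.104) = 0.44 / 0.129 = 3.4109
k* = 3.4109^(1/0.52) ≈ 10.5864
y* = (k*)^α = 10.5864^0.48 ≈ 3.1037
c* = (1 − s)·y* = (1 − 0.44) × 3.1037 ≈ 1.7381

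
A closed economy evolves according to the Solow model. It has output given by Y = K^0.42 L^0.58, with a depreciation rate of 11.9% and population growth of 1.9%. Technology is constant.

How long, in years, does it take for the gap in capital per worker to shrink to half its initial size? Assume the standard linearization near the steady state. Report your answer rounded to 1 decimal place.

t_½ ≈ 8.7 years

Near the steady state the convergence rate is λ = (1 − α)(n + δ).
λ = (1 − 0.42) × 0.138 = 0.58 × 0.138 = 0.08004
Half-life = ln 2 / λ = 0.6931 / 0.08004 ≈ 8.66 years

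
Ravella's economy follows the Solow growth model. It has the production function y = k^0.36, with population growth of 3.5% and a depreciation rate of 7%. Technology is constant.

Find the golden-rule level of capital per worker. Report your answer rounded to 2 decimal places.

The golden rule sets f'(k) = n + δ, i.e. α·k^(α−1) = n + δ.
So k^(1−α) = α / (n + δ) = 0.36 / 0.105 = 3.4286.
k_gold = 3.4286^(1/0.64) ≈ 6.8568

k_gold ≈ 6.86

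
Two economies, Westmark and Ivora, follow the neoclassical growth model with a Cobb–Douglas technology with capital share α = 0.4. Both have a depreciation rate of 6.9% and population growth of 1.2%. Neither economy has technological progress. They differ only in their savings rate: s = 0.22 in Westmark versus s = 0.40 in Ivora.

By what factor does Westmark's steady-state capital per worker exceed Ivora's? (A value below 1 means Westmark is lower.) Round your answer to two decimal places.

ratio ≈ 0.37

Steady-state k* = [s/(n + δ)]^(1/(1−α)), so the ratio is [ (s_W/(n + δ)_W) / (s_I/(n + δ)_I) ]^1.6667.
s_W/(n + δ)_W = 0.22/0.081 = 2.7160; s_I/(n + δ)_I = 0.40/0.081 = 4.9383.
Ratio = (2.7160/4.9383)^1.6667 = 0.5500^1.6667 ≈ 0.3692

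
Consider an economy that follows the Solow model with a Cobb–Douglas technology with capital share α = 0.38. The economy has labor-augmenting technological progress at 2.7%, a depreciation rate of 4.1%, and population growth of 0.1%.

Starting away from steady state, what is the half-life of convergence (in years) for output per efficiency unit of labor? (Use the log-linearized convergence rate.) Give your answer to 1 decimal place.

Near the steady state the convergence rate is λ = (1 − α)(n + g + δ).
λ = (1 − 0.38) × 0.069 = 0.62 × 0.069 = 0.04278
Half-life = ln 2 / λ = 0.6931 / 0.04278 ≈ 16.20 years

half-life ≈ 16.2 years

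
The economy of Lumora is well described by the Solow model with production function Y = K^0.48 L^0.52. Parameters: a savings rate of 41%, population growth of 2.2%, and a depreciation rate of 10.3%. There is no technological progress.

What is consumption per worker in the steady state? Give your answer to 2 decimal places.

Steady state requires s·f(k) = (n + δ)·k, i.e. s·k^α = (n + δ)·k.
Dividing both sides by k: k^(1−α) = s / (n + δ).
k^0.52 = 0.41 / (0.022 + 0.103) = 0.41 / 0.125 = 3.2800
k* = 3.2800^(1/0.52) ≈ 9.8190
y* = (k*)^α = 9.8190^0.48 ≈ 2.9936
c* = (1 − s)·y* = (1 − 0.41) × 2.9936 ≈ 1.7662

c* = 1.77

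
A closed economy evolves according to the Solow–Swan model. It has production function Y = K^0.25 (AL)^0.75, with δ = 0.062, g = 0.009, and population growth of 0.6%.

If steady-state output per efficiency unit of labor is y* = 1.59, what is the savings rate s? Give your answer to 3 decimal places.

Steady state requires s·f(k) = (n + g + δ)·k, i.e. s·k^α = (n + g + δ)·k.
Since y* = [s/(n + g + δ)]^(α/(1−α)), we have s/(n + g + δ) = (y*)^((1−α)/α) = 1.59^3 = 4.0197.
Therefore s = 4.0197 × (n + g + δ) = 4.0197 × 0.077 = 0.3095.

s ≈ 0.310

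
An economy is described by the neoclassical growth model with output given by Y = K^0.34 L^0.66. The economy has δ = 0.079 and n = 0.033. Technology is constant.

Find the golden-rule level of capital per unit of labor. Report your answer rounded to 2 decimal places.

k_gold ≈ 5.38

The golden rule sets f'(k) = n + δ, i.e. α·k^(α−1) = n + δ.
So k^(1−α) = α / (n + δ) = 0.34 / 0.112 = 3.0357.
k_gold = 3.0357^(1/0.66) ≈ 5.3789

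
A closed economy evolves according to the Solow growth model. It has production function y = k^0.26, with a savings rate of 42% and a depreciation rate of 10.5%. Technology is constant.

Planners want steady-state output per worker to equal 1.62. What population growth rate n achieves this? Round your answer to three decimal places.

n ≈ 0.001

At the steady state, Δk = 0, so s·k^α = (n + δ)·k.
Since y* = [s/(n + δ)]^(α/(1−α)), we have s/(n + δ) = (y*)^((1−α)/α) = 1.62^2.8462 = 3.9475.
Therefore n + δ = s / 3.9475 = 0.42 / 3.9475 = 0.1064, so n = 0.1064 − 0.105 = 0.0014.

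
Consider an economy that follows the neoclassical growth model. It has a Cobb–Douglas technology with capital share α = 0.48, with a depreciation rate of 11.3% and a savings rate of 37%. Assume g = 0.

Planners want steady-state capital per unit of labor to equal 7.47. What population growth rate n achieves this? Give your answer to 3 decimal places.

n ≈ 0.017

At the steady state, Δk = 0, so s·k^α = (n + δ)·k.
So s / (n + δ) = (k*)^(1−α) = 7.47^0.52 = 2.8453.
Therefore n + δ = s / 2.8453 = 0.37 / 2.8453 = 0.1300, so n = 0.1300 − 0.113 = 0.0170.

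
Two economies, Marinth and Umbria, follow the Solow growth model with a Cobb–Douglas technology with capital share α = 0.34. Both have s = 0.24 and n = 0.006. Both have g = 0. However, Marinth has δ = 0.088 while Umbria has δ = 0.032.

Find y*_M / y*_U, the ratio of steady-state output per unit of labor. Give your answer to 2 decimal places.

Steady-state y* = [s/(n + δ)]^(α/(1−α)), so the ratio is [ (s_M/(n + δ)_M) / (s_U/(n + δ)_U) ]^0.5152.
s_M/(n + δ)_M = 0.24/0.094 = 2.5532; s_U/(n + δ)_U = 0.24/0.038 = 6.3158.
Ratio = (2.5532/6.3158)^0.5152 = 0.4043^0.5152 ≈ 0.6272

ratio ≈ 0.63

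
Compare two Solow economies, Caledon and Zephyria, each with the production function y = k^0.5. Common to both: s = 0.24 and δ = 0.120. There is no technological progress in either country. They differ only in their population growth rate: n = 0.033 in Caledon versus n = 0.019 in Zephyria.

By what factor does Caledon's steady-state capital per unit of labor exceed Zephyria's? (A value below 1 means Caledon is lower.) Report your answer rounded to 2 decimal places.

Steady-state k* = [s/(n + δ)]^(1/(1−α)), so the ratio is [ (s_C/(n + δ)_C) / (s_Z/(n + δ)_Z) ]^2.
s_C/(n + δ)_C = 0.24/0.153 = 1.5686; s_Z/(n + δ)_Z = 0.24/0.139 = 1.7266.
Ratio = (1.5686/1.7266)^2 = 0.9085^2 ≈ 0.8254

k*_C / k*_Z ≈ 0.83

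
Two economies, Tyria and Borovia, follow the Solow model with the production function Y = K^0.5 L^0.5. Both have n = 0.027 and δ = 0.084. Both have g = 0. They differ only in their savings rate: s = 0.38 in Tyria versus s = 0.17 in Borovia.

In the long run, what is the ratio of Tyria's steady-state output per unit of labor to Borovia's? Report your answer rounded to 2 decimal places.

Steady-state y* = [s/(n + δ)]^(α/(1−α)), so the ratio is [ (s_T/(n + δ)_T) / (s_B/(n + δ)_B) ]^1.
s_T/(n + δ)_T = 0.38/0.111 = 3.4234; s_B/(n + δ)_B = 0.17/0.111 = 1.5315.
Ratio = (3.4234/1.5315)^1 = 2.2353^1 ≈ 2.2353

ratio ≈ 2.24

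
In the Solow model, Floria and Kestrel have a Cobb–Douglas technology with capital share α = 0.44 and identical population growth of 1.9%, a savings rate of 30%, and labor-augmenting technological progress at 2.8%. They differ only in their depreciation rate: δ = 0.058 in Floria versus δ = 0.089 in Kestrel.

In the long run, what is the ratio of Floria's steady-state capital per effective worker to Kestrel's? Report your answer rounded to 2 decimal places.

Steady-state k* = [s/(n + g + δ)]^(1/(1−α)), so the ratio is [ (s_F/(n + g + δ)_F) / (s_K/(n + g + δ)_K) ]^1.7857.
s_F/(n + g + δ)_F = 0.30/0.105 = 2.8571; s_K/(n + g + δ)_K = 0.30/0.136 = 2.2059.
Ratio = (2.8571/2.2059)^1.7857 = 1.2952^1.7857 ≈ 1.5871

k*_F / k*_K ≈ 1.59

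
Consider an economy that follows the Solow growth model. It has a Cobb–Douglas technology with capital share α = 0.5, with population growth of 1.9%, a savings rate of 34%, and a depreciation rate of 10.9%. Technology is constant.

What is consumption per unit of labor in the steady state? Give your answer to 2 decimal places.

c* ≈ 1.75

In steady state, investment equals break-even investment: s·k^α = (n + δ)·k.
Rearranging, k^(1−α) = s / (n + δ).
k^0.5 = 0.34 / (0.019 + 0.109) = 0.34 / 0.128 = 2.6563
k* = 2.6563^(1/0.5) ≈ 7.0559
y* = (k*)^α = 7.0559^0.5 ≈ 2.6563
c* = (1 − s)·y* = (1 − 0.34) × 2.6563 ≈ 1.7532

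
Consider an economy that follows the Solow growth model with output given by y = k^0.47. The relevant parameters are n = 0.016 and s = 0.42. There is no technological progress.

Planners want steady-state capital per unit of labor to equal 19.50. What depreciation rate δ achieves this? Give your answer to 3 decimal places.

δ ≈ 0.071

At the steady state, Δk = 0, so s·k^α = (n + δ)·k.
So s / (n + δ) = (k*)^(1−α) = 19.50^0.53 = 4.8275.
Therefore n + δ = s / 4.8275 = 0.42 / 4.8275 = 0.0870, so δ = 0.0870 − 0.016 = 0.0710.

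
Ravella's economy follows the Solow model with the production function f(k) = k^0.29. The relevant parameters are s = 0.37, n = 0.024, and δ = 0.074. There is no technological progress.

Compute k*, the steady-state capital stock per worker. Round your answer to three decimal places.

k* ≈ 6.496

Steady state requires s·f(k) = (n + δ)·k, i.e. s·k^α = (n + δ)·k.
Dividing both sides by k: k^(1−α) = s / (n + δ).
k^0.71 = 0.37 / (0.024 + 0.074) = 0.37 / 0.098 = 3.7755
k* = 3.7755^(1/0.71) ≈ 6.4959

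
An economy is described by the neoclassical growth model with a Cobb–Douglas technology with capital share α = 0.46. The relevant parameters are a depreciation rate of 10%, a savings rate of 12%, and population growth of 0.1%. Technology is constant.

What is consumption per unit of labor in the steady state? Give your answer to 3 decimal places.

c* ≈ 1.019

Steady state requires s·f(k) = (n + δ)·k, i.e. s·k^α = (n + δ)·k.
Rearranging, k^(1−α) = s / (n + δ).
k^0.54 = 0.12 / (0.001 + 0.100) = 0.12 / 0.101 = 1.1881
k* = 1.1881^(1/0.54) ≈ 1.3760
y* = (k*)^α = 1.3760^0.46 ≈ 1.1581
c* = (1 − s)·y* = (1 − 0.12) × 1.1581 ≈ 1.0191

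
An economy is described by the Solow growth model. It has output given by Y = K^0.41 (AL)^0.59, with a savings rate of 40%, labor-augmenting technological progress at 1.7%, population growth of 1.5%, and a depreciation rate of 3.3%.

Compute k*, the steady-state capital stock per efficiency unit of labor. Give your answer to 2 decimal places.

k* = 21.75

In steady state, investment equals break-even investment: s·k^α = (n + g + δ)·k.
Rearranging, k^(1−α) = s / (n + g + δ).
k^0.59 = 0.40 / (0.015 + 0.017 + 0.033) = 0.40 / 0.065 = 6.1538
k* = 6.1538^(1/0.59) ≈ 21.7536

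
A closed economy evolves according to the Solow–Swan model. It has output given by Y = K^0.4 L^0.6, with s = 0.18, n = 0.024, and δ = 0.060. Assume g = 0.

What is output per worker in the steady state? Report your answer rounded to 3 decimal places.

At the steady state, Δk = 0, so s·k^α = (n + δ)·k.
Rearranging, k^(1−α) = s / (n + δ).
k^0.6 = 0.18 / (0.024 + 0.060) = 0.18 / 0.084 = 2.1429
k* = 2.1429^(1/0.6) ≈ 3.5618
y* = (k*)^α = 3.5618^0.4 ≈ 1.6621

y* ≈ 1.662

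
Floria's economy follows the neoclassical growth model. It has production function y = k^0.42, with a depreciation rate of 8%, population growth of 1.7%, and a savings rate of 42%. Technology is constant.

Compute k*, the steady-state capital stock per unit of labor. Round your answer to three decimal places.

At the steady state, Δk = 0, so s·k^α = (n + δ)·k.
Rearranging, k^(1−α) = s / (n + δ).
k^0.58 = 0.42 / (0.017 + 0.080) = 0.42 / 0.097 = 4.3299
k* = 4.3299^(1/0.58) ≈ 12.5134

k* ≈ 12.513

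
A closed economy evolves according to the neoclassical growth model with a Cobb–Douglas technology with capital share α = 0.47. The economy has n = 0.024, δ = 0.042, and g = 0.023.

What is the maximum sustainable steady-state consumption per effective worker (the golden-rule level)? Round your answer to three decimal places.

c_gold ≈ 2.318

At the golden rule, f'(k) = n + g + δ, so α·k^(α−1) = n + g + δ and k_gold = (α/(n + g + δ))^(1/(1−α)).
k_gold = (0.47/0.089)^(1/0.53) = 5.2809^1.8868 ≈ 23.0996
c_gold = f(k_gold) − (n + g + δ)·k_gold = 4.3742 − 0.089×23.0996 ≈ 2.3183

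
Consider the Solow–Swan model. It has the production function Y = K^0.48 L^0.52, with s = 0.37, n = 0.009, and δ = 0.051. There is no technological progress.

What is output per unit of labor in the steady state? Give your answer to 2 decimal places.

Steady state requires s·f(k) = (n + δ)·k, i.e. s·k^α = (n + δ)·k.
Rearranging, k^(1−α) = s / (n + δ).
k^0.52 = 0.37 / (0.009 + 0.051) = 0.37 / 0.060 = 6.1667
k* = 6.1667^(1/0.52) ≈ 33.0622
y* = (k*)^α = 33.0622^0.48 ≈ 5.3614

y* ≈ 5.36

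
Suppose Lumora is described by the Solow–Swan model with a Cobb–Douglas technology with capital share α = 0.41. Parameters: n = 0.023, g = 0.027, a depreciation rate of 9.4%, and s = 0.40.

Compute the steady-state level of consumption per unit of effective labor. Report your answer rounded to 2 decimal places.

c* = 1.22

Steady state requires s·f(k) = (n + g + δ)·k, i.e. s·k^α = (n + g + δ)·k.
Dividing both sides by k: k^(1−α) = s / (n + g + δ).
k^0.59 = 0.40 / (0.023 + 0.027 + 0.094) = 0.40 / 0.144 = 2.7778
k* = 2.7778^(1/0.59) ≈ 5.6498
y* = (k*)^α = 5.6498^0.41 ≈ 2.0339
c* = (1 − s)·y* = (1 − 0.40) × 2.0339 ≈ 1.2203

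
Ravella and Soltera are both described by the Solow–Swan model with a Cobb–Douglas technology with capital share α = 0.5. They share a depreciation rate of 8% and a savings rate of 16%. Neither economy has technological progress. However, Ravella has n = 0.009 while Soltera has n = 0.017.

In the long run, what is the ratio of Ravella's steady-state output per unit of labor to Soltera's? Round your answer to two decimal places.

ratio ≈ 1.09

Steady-state y* = [s/(n + δ)]^(α/(1−α)), so the ratio is [ (s_R/(n + δ)_R) / (s_S/(n + δ)_S) ]^1.
s_R/(n + δ)_R = 0.16/0.089 = 1.7978; s_S/(n + δ)_S = 0.16/0.097 = 1.6495.
Ratio = (1.7978/1.6495)^1 = 1.0899^1 ≈ 1.0899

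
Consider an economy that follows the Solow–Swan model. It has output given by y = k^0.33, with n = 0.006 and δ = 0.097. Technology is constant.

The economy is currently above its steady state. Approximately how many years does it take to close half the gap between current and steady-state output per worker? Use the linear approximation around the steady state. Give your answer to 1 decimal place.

half-life ≈ 10.0 years

Near the steady state the convergence rate is λ = (1 − α)(n + δ).
λ = (1 − 0.33) × 0.103 = 0.67 × 0.103 = 0.06901
Half-life = ln 2 / λ = 0.6931 / 0.06901 ≈ 10.04 years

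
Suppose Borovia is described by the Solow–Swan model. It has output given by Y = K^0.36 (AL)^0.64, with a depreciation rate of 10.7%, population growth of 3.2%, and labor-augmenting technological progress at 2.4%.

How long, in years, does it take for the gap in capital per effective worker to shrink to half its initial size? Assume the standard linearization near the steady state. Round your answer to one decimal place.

half-life ≈ 6.6 years

Near the steady state the convergence rate is λ = (1 − α)(n + g + δ).
λ = (1 − 0.36) × 0.163 = 0.64 × 0.163 = 0.10432
Half-life = ln 2 / λ = 0.6931 / 0.10432 ≈ 6.64 years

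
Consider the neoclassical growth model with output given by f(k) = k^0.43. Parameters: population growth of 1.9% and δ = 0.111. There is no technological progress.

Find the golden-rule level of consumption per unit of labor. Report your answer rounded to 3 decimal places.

At the golden rule, f'(k) = n + δ, so α·k^(α−1) = n + δ and k_gold = (α/(n + δ))^(1/(1−α)).
k_gold = (0.43/0.130)^(1/0.57) = 3.3077^1.7544 ≈ 8.1556
c_gold = f(k_gold) − (n + δ)·k_gold = 2.4656 − 0.130×8.1556 ≈ 1.4054

c_gold ≈ 1.405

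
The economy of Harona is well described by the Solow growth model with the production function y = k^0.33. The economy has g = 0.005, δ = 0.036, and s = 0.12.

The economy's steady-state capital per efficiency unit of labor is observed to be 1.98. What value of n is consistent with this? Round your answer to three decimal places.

In steady state, investment equals break-even investment: s·k^α = (n + g + δ)·k.
So s / (n + g + δ) = (k*)^(1−α) = 1.98^0.67 = 1.5804.
Therefore n + g + δ = s / 1.5804 = 0.12 / 1.5804 = 0.0759, so n = 0.0759 − 0.041 = 0.0349.

n ≈ 0.035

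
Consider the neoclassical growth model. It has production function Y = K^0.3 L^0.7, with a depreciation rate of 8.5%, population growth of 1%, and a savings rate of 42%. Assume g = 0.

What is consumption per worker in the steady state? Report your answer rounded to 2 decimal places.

At the steady state, Δk = 0, so s·k^α = (n + δ)·k.
Rearranging, k^(1−α) = s / (n + δ).
k^0.7 = 0.42 / (0.010 + 0.085) = 0.42 / 0.095 = 4.4211
k* = 4.4211^(1/0.7) ≈ 8.3596
y* = (k*)^α = 8.3596^0.3 ≈ 1.8908
c* = (1 − s)·y* = (1 − 0.42) × 1.8908 ≈ 1.0967

c* = 1.10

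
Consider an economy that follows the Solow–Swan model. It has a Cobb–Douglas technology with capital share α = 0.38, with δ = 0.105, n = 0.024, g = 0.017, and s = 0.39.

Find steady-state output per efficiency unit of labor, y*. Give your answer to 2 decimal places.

y* = 1.83

Steady state requires s·f(k) = (n + g + δ)·k, i.e. s·k^α = (n + g + δ)·k.
Rearranging, k^(1−α) = s / (n + g + δ).
k^0.62 = 0.39 / (0.024 + 0.017 + 0.105) = 0.39 / 0.146 = 2.6712
k* = 2.6712^(1/0.62) ≈ 4.8779
y* = (k*)^α = 4.8779^0.38 ≈ 1.8261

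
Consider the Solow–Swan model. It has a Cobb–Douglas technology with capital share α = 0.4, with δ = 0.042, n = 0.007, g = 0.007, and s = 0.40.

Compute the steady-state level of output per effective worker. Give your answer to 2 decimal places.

Steady state requires s·f(k) = (n + g + δ)·k, i.e. s·k^α = (n + g + δ)·k.
Rearranging, k^(1−α) = s / (n + g + δ).
k^0.6 = 0.40 / (0.007 + 0.007 + 0.042) = 0.40 / 0.056 = 7.1429
k* = 7.1429^(1/0.6) ≈ 26.4926
y* = (k*)^α = 26.4926^0.4 ≈ 3.7089

y* = 3.71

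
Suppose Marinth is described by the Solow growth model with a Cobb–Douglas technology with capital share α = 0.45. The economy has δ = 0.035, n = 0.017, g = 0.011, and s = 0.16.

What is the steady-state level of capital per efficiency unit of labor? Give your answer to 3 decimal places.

At the steady state, Δk = 0, so s·k^α = (n + g + δ)·k.
Dividing both sides by k: k^(1−α) = s / (n + g + δ).
k^0.55 = 0.16 / (0.017 + 0.011 + 0.035) = 0.16 / 0.063 = 2.5397
k* = 2.5397^(1/0.55) ≈ 5.4446

k* ≈ 5.445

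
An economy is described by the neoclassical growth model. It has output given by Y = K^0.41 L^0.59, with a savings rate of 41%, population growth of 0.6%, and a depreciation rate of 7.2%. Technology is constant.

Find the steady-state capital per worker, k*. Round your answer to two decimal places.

In steady state, investment equals break-even investment: s·k^α = (n + δ)·k.
Rearranging, k^(1−α) = s / (n + δ).
k^0.59 = 0.41 / (0.006 + 0.072) = 0.41 / 0.078 = 5.2564
k* = 5.2564^(1/0.59) ≈ 16.6535

k* ≈ 16.65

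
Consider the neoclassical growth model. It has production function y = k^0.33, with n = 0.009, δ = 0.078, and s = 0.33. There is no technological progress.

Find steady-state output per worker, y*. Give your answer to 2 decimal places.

y* = 1.93

At the steady state, Δk = 0, so s·k^α = (n + δ)·k.
Rearranging, k^(1−α) = s / (n + δ).
k^0.67 = 0.33 / (0.009 + 0.078) = 0.33 / 0.087 = 3.7931
k* = 3.7931^(1/0.67) ≈ 7.3143
y* = (k*)^α = 7.3143^0.33 ≈ 1.9283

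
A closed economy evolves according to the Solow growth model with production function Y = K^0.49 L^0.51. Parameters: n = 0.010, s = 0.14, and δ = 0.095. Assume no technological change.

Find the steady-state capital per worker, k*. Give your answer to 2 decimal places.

At the steady state, Δk = 0, so s·k^α = (n + δ)·k.
Dividing both sides by k: k^(1−α) = s / (n + δ).
k^0.51 = 0.14 / (0.010 + 0.095) = 0.14 / 0.105 = 1.3333
k* = 1.3333^(1/0.51) ≈ 1.7577

k* = 1.76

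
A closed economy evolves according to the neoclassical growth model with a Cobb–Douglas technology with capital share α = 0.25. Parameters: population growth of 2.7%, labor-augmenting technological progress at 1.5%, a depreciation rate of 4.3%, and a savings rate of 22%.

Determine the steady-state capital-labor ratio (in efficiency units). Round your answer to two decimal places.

In steady state, investment equals break-even investment: s·k^α = (n + g + δ)·k.
Rearranging, k^(1−α) = s / (n + g + δ).
k^0.75 = 0.22 / (0.027 + 0.015 + 0.043) = 0.22 / 0.085 = 2.5882
k* = 2.5882^(1/0.75) ≈ 3.5536

k* = 3.55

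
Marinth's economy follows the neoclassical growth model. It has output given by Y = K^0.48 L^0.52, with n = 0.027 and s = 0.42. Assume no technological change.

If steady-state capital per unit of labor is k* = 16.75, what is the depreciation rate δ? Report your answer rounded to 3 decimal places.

In steady state, investment equals break-even investment: s·k^α = (n + δ)·k.
So s / (n + δ) = (k*)^(1−α) = 16.75^0.52 = 4.3300.
Therefore n + δ = s / 4.3300 = 0.42 / 4.3300 = 0.0970, so δ = 0.0970 − 0.027 = 0.0700.

δ ≈ 0.070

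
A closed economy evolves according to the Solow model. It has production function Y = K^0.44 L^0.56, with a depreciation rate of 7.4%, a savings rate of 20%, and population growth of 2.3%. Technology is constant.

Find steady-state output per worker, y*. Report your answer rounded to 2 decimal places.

y* = 1.77

Steady state requires s·f(k) = (n + δ)·k, i.e. s·k^α = (n + δ)·k.
Rearranging, k^(1−α) = s / (n + δ).
k^0.56 = 0.20 / (0.023 + 0.074) = 0.20 / 0.097 = 2.0619
k* = 2.0619^(1/0.56) ≈ 3.6408
y* = (k*)^α = 3.6408^0.44 ≈ 1.7657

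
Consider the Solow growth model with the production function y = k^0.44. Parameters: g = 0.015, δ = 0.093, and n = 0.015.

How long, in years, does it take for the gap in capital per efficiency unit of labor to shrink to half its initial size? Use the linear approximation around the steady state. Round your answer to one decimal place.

about 10.1 years

Near the steady state the convergence rate is λ = (1 − α)(n + g + δ).
λ = (1 − 0.44) × 0.123 = 0.56 × 0.123 = 0.06888
Half-life = ln 2 / λ = 0.6931 / 0.06888 ≈ 10.06 years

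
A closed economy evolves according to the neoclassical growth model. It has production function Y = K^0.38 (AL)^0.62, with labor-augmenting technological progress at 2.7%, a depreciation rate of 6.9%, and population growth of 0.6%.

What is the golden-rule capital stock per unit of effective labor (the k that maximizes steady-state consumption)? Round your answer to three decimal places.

k_gold ≈ 8.342

The golden rule sets f'(k) = n + g + δ, i.e. α·k^(α−1) = n + g + δ.
So k^(1−α) = α / (n + g + δ) = 0.38 / 0.102 = 3.7255.
k_gold = 3.7255^(1/0.62) ≈ 8.3419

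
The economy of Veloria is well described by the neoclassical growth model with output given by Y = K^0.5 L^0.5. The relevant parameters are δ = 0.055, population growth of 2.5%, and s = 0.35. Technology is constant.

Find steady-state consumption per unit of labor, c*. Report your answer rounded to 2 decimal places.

In steady state, investment equals break-even investment: s·k^α = (n + δ)·k.
Rearranging, k^(1−α) = s / (n + δ).
k^0.5 = 0.35 / (0.025 + 0.055) = 0.35 / 0.080 = 4.3750
k* = 4.3750^(1/0.5) ≈ 19.1406
y* = (k*)^α = 19.1406^0.5 ≈ 4.3750
c* = (1 − s)·y* = (1 − 0.35) × 4.3750 ≈ 2.8438

c* ≈ 2.84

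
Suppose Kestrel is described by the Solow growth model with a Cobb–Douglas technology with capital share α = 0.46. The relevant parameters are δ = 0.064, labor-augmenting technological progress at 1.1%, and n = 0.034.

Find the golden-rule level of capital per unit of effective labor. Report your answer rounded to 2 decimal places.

k_gold ≈ 14.39

The golden rule sets f'(k) = n + g + δ, i.e. α·k^(α−1) = n + g + δ.
So k^(1−α) = α / (n + g + δ) = 0.46 / 0.109 = 4.2202.
k_gold = 4.2202^(1/0.54) ≈ 14.3888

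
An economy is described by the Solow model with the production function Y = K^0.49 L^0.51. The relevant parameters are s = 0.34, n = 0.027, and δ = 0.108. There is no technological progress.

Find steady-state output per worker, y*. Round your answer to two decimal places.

y* ≈ 2.43

At the steady state, Δk = 0, so s·k^α = (n + δ)·k.
Rearranging, k^(1−α) = s / (n + δ).
k^0.51 = 0.34 / (0.027 + 0.108) = 0.34 / 0.135 = 2.5185
k* = 2.5185^(1/0.51) ≈ 6.1172
y* = (k*)^α = 6.1172^0.49 ≈ 2.4289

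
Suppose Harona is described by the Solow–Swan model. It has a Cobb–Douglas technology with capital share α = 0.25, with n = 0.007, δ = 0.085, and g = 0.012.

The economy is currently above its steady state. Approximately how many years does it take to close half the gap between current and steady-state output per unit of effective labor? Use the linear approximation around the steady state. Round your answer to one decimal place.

half-life ≈ 8.9 years

Near the steady state the convergence rate is λ = (1 − α)(n + g + δ).
λ = (1 − 0.25) × 0.104 = 0.75 × 0.104 = 0.0780
Half-life = ln 2 / λ = 0.6931 / 0.0780 ≈ 8.89 years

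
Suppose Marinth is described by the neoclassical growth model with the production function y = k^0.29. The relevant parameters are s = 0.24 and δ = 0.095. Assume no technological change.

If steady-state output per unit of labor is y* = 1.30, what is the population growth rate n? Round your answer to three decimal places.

n ≈ 0.031

At the steady state, Δk = 0, so s·k^α = (n + δ)·k.
Since y* = [s/(n + δ)]^(α/(1−α)), we have s/(n + δ) = (y*)^((1−α)/α) = 1.30^2.4483 = 1.9009.
Therefore n + δ = s / 1.9009 = 0.24 / 1.9009 = 0.1263, so n = 0.1263 − 0.095 = 0.0313.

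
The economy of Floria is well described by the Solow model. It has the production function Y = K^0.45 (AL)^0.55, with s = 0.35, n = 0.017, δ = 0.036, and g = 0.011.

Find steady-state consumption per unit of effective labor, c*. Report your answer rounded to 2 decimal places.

In steady state, investment equals break-even investment: s·k^α = (n + g + δ)·k.
Dividing both sides by k: k^(1−α) = s / (n + g + δ).
k^0.55 = 0.35 / (0.017 + 0.011 + 0.036) = 0.35 / 0.064 = 5.4688
k* = 5.4688^(1/0.55) ≈ 21.9595
y* = (k*)^α = 21.9595^0.45 ≈ 4.0154
c* = (1 − s)·y* = (1 − 0.35) × 4.0154 ≈ 2.6100

c* ≈ 2.61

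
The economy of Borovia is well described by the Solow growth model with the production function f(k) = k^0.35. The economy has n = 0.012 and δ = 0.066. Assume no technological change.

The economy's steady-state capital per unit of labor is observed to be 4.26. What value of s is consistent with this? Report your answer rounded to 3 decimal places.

At the steady state, Δk = 0, so s·k^α = (n + δ)·k.
So s / (n + δ) = (k*)^(1−α) = 4.26^0.65 = 2.5652.
Therefore s = 2.5652 × (n + δ) = 2.5652 × 0.078 = 0.2001.

s ≈ 0.200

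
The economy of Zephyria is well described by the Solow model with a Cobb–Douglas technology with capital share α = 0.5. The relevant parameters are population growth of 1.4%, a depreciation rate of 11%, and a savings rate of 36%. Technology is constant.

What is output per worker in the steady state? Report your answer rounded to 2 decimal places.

In steady state, investment equals break-even investment: s·k^α = (n + δ)·k.
Dividing both sides by k: k^(1−α) = s / (n + δ).
k^0.5 = 0.36 / (0.014 + 0.110) = 0.36 / 0.124 = 2.9032
k* = 2.9032^(1/0.5) ≈ 8.4286
y* = (k*)^α = 8.4286^0.5 ≈ 2.9032

y* = 2.90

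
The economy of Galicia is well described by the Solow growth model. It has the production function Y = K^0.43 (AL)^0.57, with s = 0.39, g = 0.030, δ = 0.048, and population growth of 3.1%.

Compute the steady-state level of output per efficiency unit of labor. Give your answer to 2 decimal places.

y* = 2.62

At the steady state, Δk = 0, so s·k^α = (n + g + δ)·k.
Rearranging, k^(1−α) = s / (n + g + δ).
k^0.57 = 0.39 / (0.031 + 0.030 + 0.048) = 0.39 / 0.109 = 3.5780
k* = 3.5780^(1/0.57) ≈ 9.3605
y* = (k*)^α = 9.3605^0.43 ≈ 2.6161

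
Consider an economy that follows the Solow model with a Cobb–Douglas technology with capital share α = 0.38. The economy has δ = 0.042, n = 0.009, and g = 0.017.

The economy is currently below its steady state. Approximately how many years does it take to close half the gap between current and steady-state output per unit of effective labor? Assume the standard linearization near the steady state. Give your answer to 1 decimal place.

half-life ≈ 16.4 years

Near the steady state the convergence rate is λ = (1 − α)(n + g + δ).
λ = (1 − 0.38) × 0.068 = 0.62 × 0.068 = 0.04216
Half-life = ln 2 / λ = 0.6931 / 0.04216 ≈ 16.44 years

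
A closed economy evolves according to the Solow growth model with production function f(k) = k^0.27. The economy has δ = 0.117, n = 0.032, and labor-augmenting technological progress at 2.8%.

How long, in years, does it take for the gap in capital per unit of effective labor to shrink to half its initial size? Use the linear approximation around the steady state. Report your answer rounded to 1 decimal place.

half-life ≈ 5.4 years

Near the steady state the convergence rate is λ = (1 − α)(n + g + δ).
λ = (1 − 0.27) × 0.177 = 0.73 × 0.177 = 0.12921
Half-life = ln 2 / λ = 0.6931 / 0.12921 ≈ 5.36 years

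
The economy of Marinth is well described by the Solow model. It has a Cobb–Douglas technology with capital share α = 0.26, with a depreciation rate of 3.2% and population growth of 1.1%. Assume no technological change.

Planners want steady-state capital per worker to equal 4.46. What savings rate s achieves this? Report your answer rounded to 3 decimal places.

s ≈ 0.130

Steady state requires s·f(k) = (n + δ)·k, i.e. s·k^α = (n + δ)·k.
So s / (n + δ) = (k*)^(1−α) = 4.46^0.74 = 3.0235.
Therefore s = 3.0235 × (n + δ) = 3.0235 × 0.043 = 0.1300.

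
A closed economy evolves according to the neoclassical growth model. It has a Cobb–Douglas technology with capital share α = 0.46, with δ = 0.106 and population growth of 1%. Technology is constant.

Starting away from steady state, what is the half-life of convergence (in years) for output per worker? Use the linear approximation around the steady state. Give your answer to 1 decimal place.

about 11.1 years

Near the steady state the convergence rate is λ = (1 − α)(n + δ).
λ = (1 − 0.46) × 0.116 = 0.54 × 0.116 = 0.06264
Half-life = ln 2 / λ = 0.6931 / 0.06264 ≈ 11.06 years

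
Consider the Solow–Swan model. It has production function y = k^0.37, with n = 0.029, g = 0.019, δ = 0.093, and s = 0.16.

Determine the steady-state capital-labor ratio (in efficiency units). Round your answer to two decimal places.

Steady state requires s·f(k) = (n + g + δ)·k, i.e. s·k^α = (n + g + δ)·k.
Rearranging, k^(1−α) = s / (n + g + δ).
k^0.63 = 0.16 / (0.029 + 0.019 + 0.093) = 0.16 / 0.141 = 1.1348
k* = 1.1348^(1/0.63) ≈ 1.2223

k* = 1.22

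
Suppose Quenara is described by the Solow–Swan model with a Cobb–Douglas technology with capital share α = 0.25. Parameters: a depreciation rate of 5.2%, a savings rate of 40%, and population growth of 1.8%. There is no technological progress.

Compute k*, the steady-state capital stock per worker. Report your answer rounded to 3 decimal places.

At the steady state, Δk = 0, so s·k^α = (n + δ)·k.
Rearranging, k^(1−α) = s / (n + δ).
k^0.75 = 0.40 / (0.018 + 0.052) = 0.40 / 0.070 = 5.7143
k* = 5.7143^(1/0.75) ≈ 10.2161

k* ≈ 10.216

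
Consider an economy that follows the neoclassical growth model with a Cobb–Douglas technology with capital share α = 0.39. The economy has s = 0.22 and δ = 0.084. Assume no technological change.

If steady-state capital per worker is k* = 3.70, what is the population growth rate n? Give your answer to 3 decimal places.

n ≈ 0.015

In steady state, investment equals break-even investment: s·k^α = (n + δ)·k.
So s / (n + δ) = (k*)^(1−α) = 3.70^0.61 = 2.2213.
Therefore n + δ = s / 2.2213 = 0.22 / 2.2213 = 0.0990, so n = 0.0990 − 0.084 = 0.0150.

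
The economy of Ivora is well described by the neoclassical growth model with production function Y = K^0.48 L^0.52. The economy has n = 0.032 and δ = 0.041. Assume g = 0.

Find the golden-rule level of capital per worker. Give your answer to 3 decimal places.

The golden rule sets f'(k) = n + δ, i.e. α·k^(α−1) = n + δ.
So k^(1−α) = α / (n + δ) = 0.48 / 0.073 = 6.5753.
k_gold = 6.5753^(1/0.52) ≈ 37.4037

k_gold ≈ 37.404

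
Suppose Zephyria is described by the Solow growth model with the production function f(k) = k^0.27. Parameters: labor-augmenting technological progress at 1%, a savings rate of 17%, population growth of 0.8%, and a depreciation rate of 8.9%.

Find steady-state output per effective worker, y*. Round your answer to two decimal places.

y* ≈ 1.19

Steady state requires s·f(k) = (n + g + δ)·k, i.e. s·k^α = (n + g + δ)·k.
Rearranging, k^(1−α) = s / (n + g + δ).
k^0.73 = 0.17 / (0.008 + 0.010 + 0.089) = 0.17 / 0.107 = 1.5888
k* = 1.5888^(1/0.73) ≈ 1.8855
y* = (k*)^α = 1.8855^0.27 ≈ 1.1868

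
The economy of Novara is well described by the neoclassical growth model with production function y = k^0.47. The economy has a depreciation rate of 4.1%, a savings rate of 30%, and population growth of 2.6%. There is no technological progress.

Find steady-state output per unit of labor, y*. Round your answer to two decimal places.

y* ≈ 3.78

At the steady state, Δk = 0, so s·k^α = (n + δ)·k.
Rearranging, k^(1−α) = s / (n + δ).
k^0.53 = 0.30 / (0.026 + 0.041) = 0.30 / 0.067 = 4.4776
k* = 4.4776^(1/0.53) ≈ 16.9195
y* = (k*)^α = 16.9195^0.47 ≈ 3.7787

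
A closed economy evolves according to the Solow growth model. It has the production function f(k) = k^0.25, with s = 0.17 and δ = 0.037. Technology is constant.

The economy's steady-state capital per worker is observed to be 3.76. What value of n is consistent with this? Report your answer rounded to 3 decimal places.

In steady state, investment equals break-even investment: s·k^α = (n + δ)·k.
So s / (n + δ) = (k*)^(1−α) = 3.76^0.75 = 2.7002.
Therefore n + δ = s / 2.7002 = 0.17 / 2.7002 = 0.0630, so n = 0.0630 − 0.037 = 0.0260.

n ≈ 0.026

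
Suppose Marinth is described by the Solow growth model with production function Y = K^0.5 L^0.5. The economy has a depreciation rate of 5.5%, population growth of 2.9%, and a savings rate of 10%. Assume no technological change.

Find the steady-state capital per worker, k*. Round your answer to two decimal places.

At the steady state, Δk = 0, so s·k^α = (n + δ)·k.
Dividing both sides by k: k^(1−α) = s / (n + δ).
k^0.5 = 0.10 / (0.029 + 0.055) = 0.10 / 0.084 = 1.1905
k* = 1.1905^(1/0.5) ≈ 1.4173

k* ≈ 1.42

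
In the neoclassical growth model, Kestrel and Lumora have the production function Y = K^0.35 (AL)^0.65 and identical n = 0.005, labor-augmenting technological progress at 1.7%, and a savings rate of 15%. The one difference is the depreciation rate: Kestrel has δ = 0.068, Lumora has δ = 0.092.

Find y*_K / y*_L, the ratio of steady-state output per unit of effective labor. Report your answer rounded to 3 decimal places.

ratio ≈ 1.136

Steady-state y* = [s/(n + g + δ)]^(α/(1−α)), so the ratio is [ (s_K/(n + g + δ)_K) / (s_L/(n + g + δ)_L) ]^0.5385.
s_K/(n + g + δ)_K = 0.15/0.090 = 1.6667; s_L/(n + g + δ)_L = 0.15/0.114 = 1.3158.
Ratio = (1.6667/1.3158)^0.5385 = 1.2667^0.5385 ≈ 1.1358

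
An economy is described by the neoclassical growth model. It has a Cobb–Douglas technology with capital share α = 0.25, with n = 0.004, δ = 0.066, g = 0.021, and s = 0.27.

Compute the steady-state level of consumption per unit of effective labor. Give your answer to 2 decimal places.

In steady state, investment equals break-even investment: s·k^α = (n + g + δ)·k.
Dividing both sides by k: k^(1−α) = s / (n + g + δ).
k^0.75 = 0.27 / (0.004 + 0.021 + 0.066) = 0.27 / 0.091 = 2.9670
k* = 2.9670^(1/0.75) ≈ 4.2634
y* = (k*)^α = 4.2634^0.25 ≈ 1.4369
c* = (1 − s)·y* = (1 − 0.27) × 1.4369 ≈ 1.0489

c* = 1.05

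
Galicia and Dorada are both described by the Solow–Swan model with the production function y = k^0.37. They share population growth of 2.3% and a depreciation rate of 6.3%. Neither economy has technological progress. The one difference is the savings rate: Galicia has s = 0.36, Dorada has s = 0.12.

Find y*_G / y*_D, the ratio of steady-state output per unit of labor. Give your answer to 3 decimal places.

ratio ≈ 1.906

Steady-state y* = [s/(n + δ)]^(α/(1−α)), so the ratio is [ (s_G/(n + δ)_G) / (s_D/(n + δ)_D) ]^0.5873.
s_G/(n + δ)_G = 0.36/0.086 = 4.1860; s_D/(n + δ)_D = 0.12/0.086 = 1.3953.
Ratio = (4.1860/1.3953)^0.5873 = 3.0001^0.5873 ≈ 1.9064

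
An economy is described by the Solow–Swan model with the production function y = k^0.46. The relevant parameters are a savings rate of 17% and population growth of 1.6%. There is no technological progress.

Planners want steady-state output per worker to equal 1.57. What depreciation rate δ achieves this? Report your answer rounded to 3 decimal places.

δ ≈ 0.084

In steady state, investment equals break-even investment: s·k^α = (n + δ)·k.
Since y* = [s/(n + δ)]^(α/(1−α)), we have s/(n + δ) = (y*)^((1−α)/α) = 1.57^1.1739 = 1.6981.
Therefore n + δ = s / 1.6981 = 0.17 / 1.6981 = 0.1001, so δ = 0.1001 − 0.016 = 0.0841.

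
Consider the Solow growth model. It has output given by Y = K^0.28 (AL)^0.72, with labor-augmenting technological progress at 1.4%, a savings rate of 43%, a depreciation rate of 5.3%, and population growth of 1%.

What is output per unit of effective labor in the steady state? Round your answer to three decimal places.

At the steady state, Δk = 0, so s·k^α = (n + g + δ)·k.
Dividing both sides by k: k^(1−α) = s / (n + g + δ).
k^0.72 = 0.43 / (0.010 + 0.014 + 0.053) = 0.43 / 0.077 = 5.5844
k* = 5.5844^(1/0.72) ≈ 10.9010
y* = (k*)^α = 10.9010^0.28 ≈ 1.9520

y* ≈ 1.952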